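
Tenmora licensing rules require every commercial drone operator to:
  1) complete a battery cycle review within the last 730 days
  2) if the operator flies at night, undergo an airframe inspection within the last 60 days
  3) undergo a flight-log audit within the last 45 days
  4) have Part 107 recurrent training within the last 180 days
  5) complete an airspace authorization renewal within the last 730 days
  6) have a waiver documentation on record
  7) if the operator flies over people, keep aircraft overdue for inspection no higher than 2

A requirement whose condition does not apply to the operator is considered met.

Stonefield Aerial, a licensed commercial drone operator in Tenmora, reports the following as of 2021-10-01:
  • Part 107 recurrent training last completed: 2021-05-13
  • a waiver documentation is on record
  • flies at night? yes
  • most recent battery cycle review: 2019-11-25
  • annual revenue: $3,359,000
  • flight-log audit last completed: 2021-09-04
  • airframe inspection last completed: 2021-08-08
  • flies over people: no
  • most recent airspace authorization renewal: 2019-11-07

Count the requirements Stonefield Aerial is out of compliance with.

0

1. battery cycle review 676 days ago vs limit 730 → met
2. condition 'flies at night' holds; airframe inspection 54 days ago vs limit 60 → met
3. flight-log audit 27 days ago vs limit 45 → met
4. Part 107 recurrent training 141 days ago vs limit 180 → met
5. airspace authorization renewal 694 days ago vs limit 730 → met
6. waiver documentation present → met
7. condition 'flies over people' does not hold → requirement n/a → met
Not met: 0 of 7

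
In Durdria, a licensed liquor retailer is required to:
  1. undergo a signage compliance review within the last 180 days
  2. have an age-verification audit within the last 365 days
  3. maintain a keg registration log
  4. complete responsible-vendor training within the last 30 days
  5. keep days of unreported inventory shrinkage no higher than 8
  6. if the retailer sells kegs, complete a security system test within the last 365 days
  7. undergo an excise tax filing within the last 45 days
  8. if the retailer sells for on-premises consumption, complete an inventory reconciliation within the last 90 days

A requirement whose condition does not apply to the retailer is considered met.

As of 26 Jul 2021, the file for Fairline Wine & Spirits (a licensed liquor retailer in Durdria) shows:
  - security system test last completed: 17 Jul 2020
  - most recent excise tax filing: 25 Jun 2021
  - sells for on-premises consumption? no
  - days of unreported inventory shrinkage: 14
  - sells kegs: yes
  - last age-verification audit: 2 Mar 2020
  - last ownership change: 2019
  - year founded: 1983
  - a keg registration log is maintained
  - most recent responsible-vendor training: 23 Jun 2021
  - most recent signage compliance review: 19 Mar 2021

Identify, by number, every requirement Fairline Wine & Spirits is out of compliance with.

1. signage compliance review 129 days ago vs limit 180 → met
2. age-verification audit 511 days ago vs limit 365 → not met
3. keg registration log present → met
4. responsible-vendor training 33 days ago vs limit 30 → not met
5. days of unreported inventory shrinkage 14 > 8 → not met
6. condition 'sells kegs' holds; security system test 374 days ago vs limit 365 → not met
7. excise tax filing 31 days ago vs limit 45 → met
8. condition 'sells for on-premises consumption' does not hold → requirement n/a → met
Not met: 2, 4, 5, 6

2, 4, 5, 6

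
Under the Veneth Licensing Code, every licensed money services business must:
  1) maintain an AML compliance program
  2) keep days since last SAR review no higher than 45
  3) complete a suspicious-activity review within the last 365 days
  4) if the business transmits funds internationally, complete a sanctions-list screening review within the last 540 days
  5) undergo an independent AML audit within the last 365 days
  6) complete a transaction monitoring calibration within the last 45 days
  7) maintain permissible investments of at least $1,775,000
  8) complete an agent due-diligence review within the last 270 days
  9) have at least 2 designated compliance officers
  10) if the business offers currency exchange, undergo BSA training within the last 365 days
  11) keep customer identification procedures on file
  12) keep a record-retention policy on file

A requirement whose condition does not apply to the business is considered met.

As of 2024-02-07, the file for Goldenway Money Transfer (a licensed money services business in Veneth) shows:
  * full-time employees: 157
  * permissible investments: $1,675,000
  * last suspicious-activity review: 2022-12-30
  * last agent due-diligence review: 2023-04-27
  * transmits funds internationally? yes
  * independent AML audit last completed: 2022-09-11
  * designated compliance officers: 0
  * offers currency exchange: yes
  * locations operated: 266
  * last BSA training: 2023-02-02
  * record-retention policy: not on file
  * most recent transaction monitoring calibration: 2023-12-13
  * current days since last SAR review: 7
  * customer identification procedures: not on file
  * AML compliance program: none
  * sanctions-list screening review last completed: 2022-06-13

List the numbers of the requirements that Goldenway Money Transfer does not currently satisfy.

1, 3, 4, 5, 6, 7, 8, 9, 10, 11, 12

1. AML compliance program absent → not met
2. days since last SAR review 7 ≤ 45 → met
3. suspicious-activity review 404 days ago vs limit 365 → not met
4. condition 'transmits funds internationally' holds; sanctions-list screening review 604 days ago vs limit 540 → not met
5. independent AML audit 514 days ago vs limit 365 → not met
6. transaction monitoring calibration 56 days ago vs limit 45 → not met
7. permissible investments $1,675,000 < $1,775,000 → not met
8. agent due-diligence review 286 days ago vs limit 270 → not met
9. designated compliance officers 0 < 2 → not met
10. condition 'offers currency exchange' holds; BSA training 370 days ago vs limit 365 → not met
11. customer identification procedures absent → not met
12. record-retention policy absent → not met
Not met: 1, 3, 4, 5, 6, 7, 8, 9, 10, 11, 12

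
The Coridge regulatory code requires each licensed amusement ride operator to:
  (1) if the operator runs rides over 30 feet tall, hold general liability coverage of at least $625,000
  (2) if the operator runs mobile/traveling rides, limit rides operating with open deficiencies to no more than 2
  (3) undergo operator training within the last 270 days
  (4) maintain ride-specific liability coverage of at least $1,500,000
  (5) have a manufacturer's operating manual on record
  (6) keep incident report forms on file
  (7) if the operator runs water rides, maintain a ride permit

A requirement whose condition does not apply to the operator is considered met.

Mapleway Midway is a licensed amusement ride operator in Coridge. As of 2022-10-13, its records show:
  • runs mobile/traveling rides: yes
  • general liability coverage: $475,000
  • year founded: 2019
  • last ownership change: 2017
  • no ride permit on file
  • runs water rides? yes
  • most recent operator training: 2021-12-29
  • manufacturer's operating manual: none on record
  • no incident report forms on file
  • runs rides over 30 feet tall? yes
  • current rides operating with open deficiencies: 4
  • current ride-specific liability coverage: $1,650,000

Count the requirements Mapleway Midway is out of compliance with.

6

1. condition 'runs rides over 30 feet tall' holds; general liability coverage $475,000 < $625,000 → not met
2. condition 'runs mobile/traveling rides' holds; rides operating with open deficiencies 4 > 2 → not met
3. operator training 288 days ago vs limit 270 → not met
4. ride-specific liability coverage $1,650,000 ≥ $1,500,000 → met
5. manufacturer's operating manual absent → not met
6. incident report forms absent → not met
7. condition 'runs water rides' holds; ride permit absent → not met
Not met: 6 of 7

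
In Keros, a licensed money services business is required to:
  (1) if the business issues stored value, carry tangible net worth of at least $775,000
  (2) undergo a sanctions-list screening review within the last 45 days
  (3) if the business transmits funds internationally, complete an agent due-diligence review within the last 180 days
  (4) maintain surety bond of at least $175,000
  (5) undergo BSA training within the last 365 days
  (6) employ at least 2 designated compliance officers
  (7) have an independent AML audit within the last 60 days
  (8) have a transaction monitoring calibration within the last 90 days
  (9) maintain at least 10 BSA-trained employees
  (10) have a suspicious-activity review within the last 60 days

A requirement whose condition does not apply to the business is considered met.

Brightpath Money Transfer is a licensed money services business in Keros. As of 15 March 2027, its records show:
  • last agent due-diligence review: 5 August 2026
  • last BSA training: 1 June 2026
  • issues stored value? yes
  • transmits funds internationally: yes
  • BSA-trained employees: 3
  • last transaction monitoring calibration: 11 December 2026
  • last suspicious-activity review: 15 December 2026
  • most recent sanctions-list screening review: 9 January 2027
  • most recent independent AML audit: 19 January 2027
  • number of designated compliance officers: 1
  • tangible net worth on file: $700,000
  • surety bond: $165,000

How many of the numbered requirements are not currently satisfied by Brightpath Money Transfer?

8

1. condition 'issues stored value' holds; tangible net worth $700,000 < $775,000 → not met
2. sanctions-list screening review 65 days ago vs limit 45 → not met
3. condition 'transmits funds internationally' holds; agent due-diligence review 222 days ago vs limit 180 → not met
4. surety bond $165,000 < $175,000 → not met
5. BSA training 287 days ago vs limit 365 → met
6. designated compliance officers 1 < 2 → not met
7. independent AML audit 55 days ago vs limit 60 → met
8. transaction monitoring calibration 94 days ago vs limit 90 → not met
9. BSA-trained employees 3 < 10 → not met
10. suspicious-activity review 90 days ago vs limit 60 → not met
Not met: 8 of 10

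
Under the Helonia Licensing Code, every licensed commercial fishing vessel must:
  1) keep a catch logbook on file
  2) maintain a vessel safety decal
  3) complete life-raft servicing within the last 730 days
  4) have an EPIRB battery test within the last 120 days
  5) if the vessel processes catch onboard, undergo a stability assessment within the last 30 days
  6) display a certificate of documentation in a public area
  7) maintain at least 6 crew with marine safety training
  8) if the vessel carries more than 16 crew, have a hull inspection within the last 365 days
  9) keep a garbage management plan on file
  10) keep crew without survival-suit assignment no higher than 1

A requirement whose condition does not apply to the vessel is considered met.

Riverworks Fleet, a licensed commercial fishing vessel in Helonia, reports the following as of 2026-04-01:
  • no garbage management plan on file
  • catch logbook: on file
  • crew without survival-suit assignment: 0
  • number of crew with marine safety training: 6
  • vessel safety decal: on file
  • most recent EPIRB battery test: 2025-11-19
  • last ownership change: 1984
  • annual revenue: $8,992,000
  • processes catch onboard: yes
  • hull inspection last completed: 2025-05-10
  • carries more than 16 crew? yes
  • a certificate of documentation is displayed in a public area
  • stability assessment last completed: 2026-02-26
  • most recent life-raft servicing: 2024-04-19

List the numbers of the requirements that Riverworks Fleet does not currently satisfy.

1. catch logbook present → met
2. vessel safety decal present → met
3. life-raft servicing 712 days ago vs limit 730 → met
4. EPIRB battery test 133 days ago vs limit 120 → not met
5. condition 'processes catch onboard' holds; stability assessment 34 days ago vs limit 30 → not met
6. certificate of documentation present → met
7. crew with marine safety training 6 ≥ 6 → met
8. condition 'carries more than 16 crew' holds; hull inspection 326 days ago vs limit 365 → met
9. garbage management plan absent → not met
10. crew without survival-suit assignment 0 ≤ 1 → met
Not met: 4, 5, 9

4, 5, 9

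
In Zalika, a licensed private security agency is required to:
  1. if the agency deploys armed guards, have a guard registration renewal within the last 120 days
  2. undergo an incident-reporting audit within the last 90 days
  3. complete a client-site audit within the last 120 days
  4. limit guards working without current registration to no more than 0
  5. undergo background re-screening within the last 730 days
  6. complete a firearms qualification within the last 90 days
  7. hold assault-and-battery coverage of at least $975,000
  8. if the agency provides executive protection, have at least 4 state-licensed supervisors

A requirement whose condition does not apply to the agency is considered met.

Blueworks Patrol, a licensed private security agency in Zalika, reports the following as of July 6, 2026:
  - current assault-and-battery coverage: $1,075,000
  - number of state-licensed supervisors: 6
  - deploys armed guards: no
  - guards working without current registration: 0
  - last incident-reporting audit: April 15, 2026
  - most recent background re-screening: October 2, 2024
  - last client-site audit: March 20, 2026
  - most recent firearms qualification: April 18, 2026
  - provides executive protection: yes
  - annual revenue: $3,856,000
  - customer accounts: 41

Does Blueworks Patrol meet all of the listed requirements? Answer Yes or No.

1. condition 'deploys armed guards' does not hold → requirement n/a → met
2. incident-reporting audit 82 days ago vs limit 90 → met
3. client-site audit 108 days ago vs limit 120 → met
4. guards working without current registration 0 ≤ 0 → met
5. background re-screening 642 days ago vs limit 730 → met
6. firearms qualification 79 days ago vs limit 90 → met
7. assault-and-battery coverage $1,075,000 ≥ $975,000 → met
8. condition 'provides executive protection' holds; state-licensed supervisors 6 ≥ 4 → met
All met.

Yes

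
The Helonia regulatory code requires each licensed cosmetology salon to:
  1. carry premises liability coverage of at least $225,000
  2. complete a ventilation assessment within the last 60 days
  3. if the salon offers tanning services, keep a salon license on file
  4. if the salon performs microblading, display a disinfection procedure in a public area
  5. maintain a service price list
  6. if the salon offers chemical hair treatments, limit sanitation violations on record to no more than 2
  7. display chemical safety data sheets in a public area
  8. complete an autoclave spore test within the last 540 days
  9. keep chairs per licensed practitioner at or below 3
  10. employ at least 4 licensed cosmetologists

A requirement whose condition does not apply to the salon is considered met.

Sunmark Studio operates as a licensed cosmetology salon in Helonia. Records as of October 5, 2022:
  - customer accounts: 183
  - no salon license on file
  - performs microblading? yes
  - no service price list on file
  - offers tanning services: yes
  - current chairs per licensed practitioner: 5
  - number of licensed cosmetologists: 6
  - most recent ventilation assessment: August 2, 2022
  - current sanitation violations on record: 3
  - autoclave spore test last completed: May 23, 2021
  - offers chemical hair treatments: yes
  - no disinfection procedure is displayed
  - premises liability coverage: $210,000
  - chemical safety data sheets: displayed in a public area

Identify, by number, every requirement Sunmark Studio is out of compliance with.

1. premises liability coverage $210,000 < $225,000 → not met
2. ventilation assessment 64 days ago vs limit 60 → not met
3. condition 'offers tanning services' holds; salon license absent → not met
4. condition 'performs microblading' holds; disinfection procedure absent → not met
5. service price list absent → not met
6. condition 'offers chemical hair treatments' holds; sanitation violations on record 3 > 2 → not met
7. chemical safety data sheets present → met
8. autoclave spore test 500 days ago vs limit 540 → met
9. chairs per licensed practitioner 5 > 3 → not met
10. licensed cosmetologists 6 ≥ 4 → met
Not met: 1, 2, 3, 4, 5, 6, 9

1, 2, 3, 4, 5, 6, 9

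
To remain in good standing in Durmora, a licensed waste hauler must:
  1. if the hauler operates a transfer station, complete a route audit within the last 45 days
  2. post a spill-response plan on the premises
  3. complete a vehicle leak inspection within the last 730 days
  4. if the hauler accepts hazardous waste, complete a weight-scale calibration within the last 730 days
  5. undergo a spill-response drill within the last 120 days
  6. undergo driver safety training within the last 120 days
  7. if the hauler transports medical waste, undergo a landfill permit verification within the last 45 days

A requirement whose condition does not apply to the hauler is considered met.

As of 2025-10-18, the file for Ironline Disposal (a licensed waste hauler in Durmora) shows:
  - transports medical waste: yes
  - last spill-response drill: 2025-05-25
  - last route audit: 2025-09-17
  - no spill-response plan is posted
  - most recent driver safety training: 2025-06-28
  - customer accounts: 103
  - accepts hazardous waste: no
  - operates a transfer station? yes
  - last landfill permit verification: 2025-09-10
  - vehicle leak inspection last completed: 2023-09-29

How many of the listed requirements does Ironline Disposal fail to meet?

3

1. condition 'operates a transfer station' holds; route audit 31 days ago vs limit 45 → met
2. spill-response plan absent → not met
3. vehicle leak inspection 750 days ago vs limit 730 → not met
4. condition 'accepts hazardous waste' does not hold → requirement n/a → met
5. spill-response drill 146 days ago vs limit 120 → not met
6. driver safety training 112 days ago vs limit 120 → met
7. condition 'transports medical waste' holds; landfill permit verification 38 days ago vs limit 45 → met
Not met: 3 of 7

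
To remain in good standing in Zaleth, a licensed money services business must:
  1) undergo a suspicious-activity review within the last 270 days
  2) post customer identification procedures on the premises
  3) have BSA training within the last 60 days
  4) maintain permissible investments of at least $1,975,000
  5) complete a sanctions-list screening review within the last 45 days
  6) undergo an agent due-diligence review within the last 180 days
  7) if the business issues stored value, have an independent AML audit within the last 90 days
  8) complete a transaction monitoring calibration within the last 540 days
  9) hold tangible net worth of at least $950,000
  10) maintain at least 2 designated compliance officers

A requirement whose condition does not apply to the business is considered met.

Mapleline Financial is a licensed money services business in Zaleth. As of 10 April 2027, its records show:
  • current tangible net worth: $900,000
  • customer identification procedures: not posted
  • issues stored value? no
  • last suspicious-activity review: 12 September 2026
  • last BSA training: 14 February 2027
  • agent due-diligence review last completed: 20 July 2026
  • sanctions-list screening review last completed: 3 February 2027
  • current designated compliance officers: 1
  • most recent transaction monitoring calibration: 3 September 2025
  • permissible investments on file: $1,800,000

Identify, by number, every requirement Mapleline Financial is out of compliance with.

1. suspicious-activity review 210 days ago vs limit 270 → met
2. customer identification procedures absent → not met
3. BSA training 55 days ago vs limit 60 → met
4. permissible investments $1,800,000 < $1,975,000 → not met
5. sanctions-list screening review 66 days ago vs limit 45 → not met
6. agent due-diligence review 264 days ago vs limit 180 → not met
7. condition 'issues stored value' does not hold → requirement n/a → met
8. transaction monitoring calibration 584 days ago vs limit 540 → not met
9. tangible net worth $900,000 < $950,000 → not met
10. designated compliance officers 1 < 2 → not met
Not met: 2, 4, 5, 6, 8, 9, 10

2, 4, 5, 6, 8, 9, 10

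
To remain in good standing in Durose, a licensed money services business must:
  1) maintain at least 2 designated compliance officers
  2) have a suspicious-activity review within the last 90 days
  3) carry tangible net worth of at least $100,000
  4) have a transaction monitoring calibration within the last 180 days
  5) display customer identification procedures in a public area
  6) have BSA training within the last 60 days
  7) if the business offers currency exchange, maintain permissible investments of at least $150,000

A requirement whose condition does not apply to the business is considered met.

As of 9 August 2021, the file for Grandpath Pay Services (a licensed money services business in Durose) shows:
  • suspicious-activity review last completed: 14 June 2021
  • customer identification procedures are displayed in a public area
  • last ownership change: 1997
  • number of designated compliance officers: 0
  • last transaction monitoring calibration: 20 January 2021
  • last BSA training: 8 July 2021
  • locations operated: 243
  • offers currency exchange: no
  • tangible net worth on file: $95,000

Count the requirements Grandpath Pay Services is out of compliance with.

3

1. designated compliance officers 0 < 2 → not met
2. suspicious-activity review 56 days ago vs limit 90 → met
3. tangible net worth $95,000 < $100,000 → not met
4. transaction monitoring calibration 201 days ago vs limit 180 → not met
5. customer identification procedures present → met
6. BSA training 32 days ago vs limit 60 → met
7. condition 'offers currency exchange' does not hold → requirement n/a → met
Not met: 3 of 7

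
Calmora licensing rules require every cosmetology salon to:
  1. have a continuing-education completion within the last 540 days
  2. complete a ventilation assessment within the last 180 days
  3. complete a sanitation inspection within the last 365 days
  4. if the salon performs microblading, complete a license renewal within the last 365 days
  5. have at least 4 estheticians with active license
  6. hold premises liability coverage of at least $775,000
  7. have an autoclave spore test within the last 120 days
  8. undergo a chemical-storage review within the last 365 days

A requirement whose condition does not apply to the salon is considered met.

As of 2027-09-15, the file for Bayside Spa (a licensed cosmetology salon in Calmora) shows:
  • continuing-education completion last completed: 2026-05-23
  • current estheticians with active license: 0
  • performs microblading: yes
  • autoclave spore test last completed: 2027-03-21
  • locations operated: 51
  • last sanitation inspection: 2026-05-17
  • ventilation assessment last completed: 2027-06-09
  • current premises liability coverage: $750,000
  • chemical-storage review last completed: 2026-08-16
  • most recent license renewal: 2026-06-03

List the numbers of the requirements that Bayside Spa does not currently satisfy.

3, 4, 5, 6, 7, 8

1. continuing-education completion 480 days ago vs limit 540 → met
2. ventilation assessment 98 days ago vs limit 180 → met
3. sanitation inspection 486 days ago vs limit 365 → not met
4. condition 'performs microblading' holds; license renewal 469 days ago vs limit 365 → not met
5. estheticians with active license 0 < 4 → not met
6. premises liability coverage $750,000 < $775,000 → not met
7. autoclave spore test 178 days ago vs limit 120 → not met
8. chemical-storage review 395 days ago vs limit 365 → not met
Not met: 3, 4, 5, 6, 7, 8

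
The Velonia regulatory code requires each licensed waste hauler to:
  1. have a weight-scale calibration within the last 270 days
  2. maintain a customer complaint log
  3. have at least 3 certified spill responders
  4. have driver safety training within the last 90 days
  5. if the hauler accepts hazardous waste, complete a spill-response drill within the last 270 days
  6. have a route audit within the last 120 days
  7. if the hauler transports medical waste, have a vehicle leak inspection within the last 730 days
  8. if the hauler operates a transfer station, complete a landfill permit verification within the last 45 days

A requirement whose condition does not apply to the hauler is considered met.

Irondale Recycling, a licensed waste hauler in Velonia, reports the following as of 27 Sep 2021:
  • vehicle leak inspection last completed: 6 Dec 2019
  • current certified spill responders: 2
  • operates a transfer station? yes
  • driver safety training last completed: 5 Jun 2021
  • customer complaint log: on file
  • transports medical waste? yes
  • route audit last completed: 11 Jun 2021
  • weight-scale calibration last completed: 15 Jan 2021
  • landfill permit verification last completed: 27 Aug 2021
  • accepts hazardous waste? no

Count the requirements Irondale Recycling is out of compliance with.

1. weight-scale calibration 255 days ago vs limit 270 → met
2. customer complaint log present → met
3. certified spill responders 2 < 3 → not met
4. driver safety training 114 days ago vs limit 90 → not met
5. condition 'accepts hazardous waste' does not hold → requirement n/a → met
6. route audit 108 days ago vs limit 120 → met
7. condition 'transports medical waste' holds; vehicle leak inspection 661 days ago vs limit 730 → met
8. condition 'operates a transfer station' holds; landfill permit verification 31 days ago vs limit 45 → met
Not met: 2 of 8

2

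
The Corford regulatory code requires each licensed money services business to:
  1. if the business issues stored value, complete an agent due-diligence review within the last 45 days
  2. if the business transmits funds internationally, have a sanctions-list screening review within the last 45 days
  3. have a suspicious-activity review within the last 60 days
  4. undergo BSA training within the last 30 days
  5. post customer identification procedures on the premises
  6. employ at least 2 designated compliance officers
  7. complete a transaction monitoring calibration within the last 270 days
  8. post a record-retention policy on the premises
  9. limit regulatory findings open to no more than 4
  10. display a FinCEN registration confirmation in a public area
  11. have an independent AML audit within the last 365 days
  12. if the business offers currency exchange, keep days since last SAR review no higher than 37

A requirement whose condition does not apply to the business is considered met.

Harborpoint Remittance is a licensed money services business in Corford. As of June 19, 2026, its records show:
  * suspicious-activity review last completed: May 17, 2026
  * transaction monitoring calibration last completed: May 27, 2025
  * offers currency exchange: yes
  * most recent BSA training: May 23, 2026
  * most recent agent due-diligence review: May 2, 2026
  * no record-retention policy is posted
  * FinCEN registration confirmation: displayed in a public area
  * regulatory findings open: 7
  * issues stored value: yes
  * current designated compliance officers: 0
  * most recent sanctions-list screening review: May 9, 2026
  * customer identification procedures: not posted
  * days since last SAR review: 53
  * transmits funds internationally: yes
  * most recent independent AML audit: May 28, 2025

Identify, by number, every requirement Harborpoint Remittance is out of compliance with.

1. condition 'issues stored value' holds; agent due-diligence review 48 days ago vs limit 45 → not met
2. condition 'transmits funds internationally' holds; sanctions-list screening review 41 days ago vs limit 45 → met
3. suspicious-activity review 33 days ago vs limit 60 → met
4. BSA training 27 days ago vs limit 30 → met
5. customer identification procedures absent → not met
6. designated compliance officers 0 < 2 → not met
7. transaction monitoring calibration 388 days ago vs limit 270 → not met
8. record-retention policy absent → not met
9. regulatory findings open 7 > 4 → not met
10. FinCEN registration confirmation present → met
11. independent AML audit 387 days ago vs limit 365 → not met
12. condition 'offers currency exchange' holds; days since last SAR review 53 > 37 → not met
Not met: 1, 5, 6, 7, 8, 9, 11, 12

1, 5, 6, 7, 8, 9, 11, 12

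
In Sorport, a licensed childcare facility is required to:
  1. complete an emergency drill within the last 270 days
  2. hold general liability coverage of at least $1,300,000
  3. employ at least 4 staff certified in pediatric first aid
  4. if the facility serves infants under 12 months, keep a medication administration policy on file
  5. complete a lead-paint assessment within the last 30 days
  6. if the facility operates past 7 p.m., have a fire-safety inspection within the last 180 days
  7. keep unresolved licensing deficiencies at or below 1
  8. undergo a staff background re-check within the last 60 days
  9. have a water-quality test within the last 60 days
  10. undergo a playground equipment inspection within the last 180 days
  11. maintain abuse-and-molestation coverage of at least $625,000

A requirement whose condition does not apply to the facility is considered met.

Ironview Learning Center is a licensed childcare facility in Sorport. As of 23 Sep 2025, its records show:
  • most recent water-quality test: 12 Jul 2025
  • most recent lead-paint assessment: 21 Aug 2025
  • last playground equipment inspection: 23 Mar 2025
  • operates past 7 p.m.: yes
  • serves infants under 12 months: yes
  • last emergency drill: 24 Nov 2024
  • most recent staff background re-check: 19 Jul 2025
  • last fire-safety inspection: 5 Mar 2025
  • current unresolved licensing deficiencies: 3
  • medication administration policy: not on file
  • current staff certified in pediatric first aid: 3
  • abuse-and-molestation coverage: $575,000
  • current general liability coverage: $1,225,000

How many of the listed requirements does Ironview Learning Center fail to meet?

1. emergency drill 303 days ago vs limit 270 → not met
2. general liability coverage $1,225,000 < $1,300,000 → not met
3. staff certified in pediatric first aid 3 < 4 → not met
4. condition 'serves infants under 12 months' holds; medication administration policy absent → not met
5. lead-paint assessment 33 days ago vs limit 30 → not met
6. condition 'operates past 7 p.m.' holds; fire-safety inspection 202 days ago vs limit 180 → not met
7. unresolved licensing deficiencies 3 > 1 → not met
8. staff background re-check 66 days ago vs limit 60 → not met
9. water-quality test 73 days ago vs limit 60 → not met
10. playground equipment inspection 184 days ago vs limit 180 → not met
11. abuse-and-molestation coverage $575,000 < $625,000 → not met
Not met: 11 of 11

11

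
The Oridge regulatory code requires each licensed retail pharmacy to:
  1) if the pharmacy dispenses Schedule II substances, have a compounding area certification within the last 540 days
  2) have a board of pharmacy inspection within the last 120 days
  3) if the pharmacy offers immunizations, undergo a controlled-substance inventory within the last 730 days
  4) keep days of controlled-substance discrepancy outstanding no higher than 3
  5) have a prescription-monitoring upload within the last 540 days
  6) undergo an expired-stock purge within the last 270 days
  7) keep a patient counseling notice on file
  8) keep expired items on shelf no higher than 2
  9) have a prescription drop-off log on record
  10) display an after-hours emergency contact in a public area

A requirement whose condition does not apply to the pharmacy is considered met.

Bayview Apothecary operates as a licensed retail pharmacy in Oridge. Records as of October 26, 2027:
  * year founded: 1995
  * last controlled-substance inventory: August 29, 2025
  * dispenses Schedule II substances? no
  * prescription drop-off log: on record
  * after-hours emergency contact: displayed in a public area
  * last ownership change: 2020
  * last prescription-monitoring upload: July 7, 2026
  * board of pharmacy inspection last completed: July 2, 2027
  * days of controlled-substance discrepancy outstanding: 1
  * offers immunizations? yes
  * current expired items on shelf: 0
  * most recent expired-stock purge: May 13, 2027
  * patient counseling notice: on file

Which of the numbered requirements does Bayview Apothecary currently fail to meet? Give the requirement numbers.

3

1. condition 'dispenses Schedule II substances' does not hold → requirement n/a → met
2. board of pharmacy inspection 116 days ago vs limit 120 → met
3. condition 'offers immunizations' holds; controlled-substance inventory 788 days ago vs limit 730 → not met
4. days of controlled-substance discrepancy outstanding 1 ≤ 3 → met
5. prescription-monitoring upload 476 days ago vs limit 540 → met
6. expired-stock purge 166 days ago vs limit 270 → met
7. patient counseling notice present → met
8. expired items on shelf 0 ≤ 2 → met
9. prescription drop-off log present → met
10. after-hours emergency contact present → met
Not met: 3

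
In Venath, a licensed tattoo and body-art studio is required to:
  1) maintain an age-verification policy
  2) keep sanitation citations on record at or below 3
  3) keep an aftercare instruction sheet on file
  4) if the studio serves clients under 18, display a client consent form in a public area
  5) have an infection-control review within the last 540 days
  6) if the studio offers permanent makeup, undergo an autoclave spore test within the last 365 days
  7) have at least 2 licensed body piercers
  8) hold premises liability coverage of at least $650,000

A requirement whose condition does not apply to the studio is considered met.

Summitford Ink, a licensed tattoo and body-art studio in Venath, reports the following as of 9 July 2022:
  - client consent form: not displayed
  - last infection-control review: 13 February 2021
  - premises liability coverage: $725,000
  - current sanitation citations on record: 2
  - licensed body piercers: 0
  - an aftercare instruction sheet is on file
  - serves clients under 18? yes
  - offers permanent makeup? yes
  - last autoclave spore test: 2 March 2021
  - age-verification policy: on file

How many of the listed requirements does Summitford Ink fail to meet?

3

1. age-verification policy present → met
2. sanitation citations on record 2 ≤ 3 → met
3. aftercare instruction sheet present → met
4. condition 'serves clients under 18' holds; client consent form absent → not met
5. infection-control review 511 days ago vs limit 540 → met
6. condition 'offers permanent makeup' holds; autoclave spore test 494 days ago vs limit 365 → not met
7. licensed body piercers 0 < 2 → not met
8. premises liability coverage $725,000 ≥ $650,000 → met
Not met: 3 of 8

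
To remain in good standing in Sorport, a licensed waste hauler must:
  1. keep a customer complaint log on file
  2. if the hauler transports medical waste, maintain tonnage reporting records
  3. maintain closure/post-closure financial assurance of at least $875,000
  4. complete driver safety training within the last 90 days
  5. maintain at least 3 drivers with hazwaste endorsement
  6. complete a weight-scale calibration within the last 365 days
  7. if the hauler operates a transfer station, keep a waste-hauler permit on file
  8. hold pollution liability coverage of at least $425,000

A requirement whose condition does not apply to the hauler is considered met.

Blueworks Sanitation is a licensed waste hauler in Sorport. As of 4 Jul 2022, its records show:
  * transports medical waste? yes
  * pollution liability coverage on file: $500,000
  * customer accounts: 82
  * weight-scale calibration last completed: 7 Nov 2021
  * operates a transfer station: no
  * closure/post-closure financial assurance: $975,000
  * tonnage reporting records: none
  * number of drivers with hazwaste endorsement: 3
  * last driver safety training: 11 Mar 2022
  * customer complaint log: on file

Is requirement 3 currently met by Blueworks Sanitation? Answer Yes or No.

3. closure/post-closure financial assurance $975,000 ≥ $875,000 → met

Yes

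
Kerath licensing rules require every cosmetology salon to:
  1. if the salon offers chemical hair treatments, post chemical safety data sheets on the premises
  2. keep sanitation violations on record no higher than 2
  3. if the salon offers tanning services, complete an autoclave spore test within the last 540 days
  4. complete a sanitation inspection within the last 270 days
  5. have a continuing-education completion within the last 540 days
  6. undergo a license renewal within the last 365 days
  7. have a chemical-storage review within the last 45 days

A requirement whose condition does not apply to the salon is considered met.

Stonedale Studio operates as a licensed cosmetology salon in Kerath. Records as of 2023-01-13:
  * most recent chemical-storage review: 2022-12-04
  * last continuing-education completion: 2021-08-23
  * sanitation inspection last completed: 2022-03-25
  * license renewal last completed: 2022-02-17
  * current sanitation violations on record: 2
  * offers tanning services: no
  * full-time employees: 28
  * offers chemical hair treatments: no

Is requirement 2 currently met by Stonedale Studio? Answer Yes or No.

Yes

2. sanitation violations on record 2 ≤ 2 → met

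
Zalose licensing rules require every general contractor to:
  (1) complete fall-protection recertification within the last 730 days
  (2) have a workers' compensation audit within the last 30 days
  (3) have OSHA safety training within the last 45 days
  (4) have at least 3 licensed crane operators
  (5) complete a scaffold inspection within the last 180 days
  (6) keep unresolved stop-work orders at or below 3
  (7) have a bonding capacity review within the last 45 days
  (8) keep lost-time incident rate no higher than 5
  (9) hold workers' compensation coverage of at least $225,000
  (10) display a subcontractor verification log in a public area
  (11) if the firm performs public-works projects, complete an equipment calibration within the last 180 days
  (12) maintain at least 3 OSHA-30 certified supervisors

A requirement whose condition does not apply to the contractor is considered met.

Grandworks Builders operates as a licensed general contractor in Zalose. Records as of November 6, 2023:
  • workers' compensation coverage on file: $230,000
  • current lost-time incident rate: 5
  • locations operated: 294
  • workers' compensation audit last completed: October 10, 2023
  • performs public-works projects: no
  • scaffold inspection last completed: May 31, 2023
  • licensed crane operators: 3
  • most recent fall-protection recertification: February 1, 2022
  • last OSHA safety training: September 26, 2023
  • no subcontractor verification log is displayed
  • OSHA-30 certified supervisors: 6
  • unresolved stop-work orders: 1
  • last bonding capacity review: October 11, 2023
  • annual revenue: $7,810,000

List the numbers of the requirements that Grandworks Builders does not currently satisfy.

10

1. fall-protection recertification 643 days ago vs limit 730 → met
2. workers' compensation audit 27 days ago vs limit 30 → met
3. OSHA safety training 41 days ago vs limit 45 → met
4. licensed crane operators 3 ≥ 3 → met
5. scaffold inspection 159 days ago vs limit 180 → met
6. unresolved stop-work orders 1 ≤ 3 → met
7. bonding capacity review 26 days ago vs limit 45 → met
8. lost-time incident rate 5 ≤ 5 → met
9. workers' compensation coverage $230,000 ≥ $225,000 → met
10. subcontractor verification log absent → not met
11. condition 'performs public-works projects' does not hold → requirement n/a → met
12. OSHA-30 certified supervisors 6 ≥ 3 → met
Not met: 10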